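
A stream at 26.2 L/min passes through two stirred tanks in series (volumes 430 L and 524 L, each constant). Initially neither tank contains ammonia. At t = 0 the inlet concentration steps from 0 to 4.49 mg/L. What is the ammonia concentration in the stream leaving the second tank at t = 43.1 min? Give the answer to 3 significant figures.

Each tank obeys Vᵢ dCᵢ/dt = Q(Cᵢ₋₁ − Cᵢ), so τᵢ = Vᵢ/Q.
τ₁ = 430/26.2 = 16.412 min; τ₂ = 524/26.2 = 20.000 min.
Solving the cascade with C₁(0)=C₂(0)=0 gives C₂(t) = C_in[1 − (τ₁ e^(−t/τ₁) − τ₂ e^(−t/τ₂))/(τ₁ − τ₂)].
At t = 43.1: e^(−t/τ₁) = 0.072361, e^(−t/τ₂) = 0.11590.
C₂ = 4.49·[1 − (16.412·0.072361 − 20.000·0.11590)/(-3.5878)] = 4.49·0.68491 = 3.0753 mg/L.

3.08 mg/L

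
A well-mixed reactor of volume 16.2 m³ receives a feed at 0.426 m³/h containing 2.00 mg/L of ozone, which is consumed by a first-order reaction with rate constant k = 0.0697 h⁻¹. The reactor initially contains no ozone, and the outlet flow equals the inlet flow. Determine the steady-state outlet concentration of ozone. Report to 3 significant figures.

Species balance: V dC/dt = Q C_in − Q C − k V C.
Steady state (dC/dt = 0): C_ss = Q C_in/(Q + kV) = C_in/(1 + kV/Q).
C_ss = 0.426·2.00/(0.426 + 0.0697·16.2) = 0.85200/1.5551 = 0.54786 mg/L.

0.548 mg/L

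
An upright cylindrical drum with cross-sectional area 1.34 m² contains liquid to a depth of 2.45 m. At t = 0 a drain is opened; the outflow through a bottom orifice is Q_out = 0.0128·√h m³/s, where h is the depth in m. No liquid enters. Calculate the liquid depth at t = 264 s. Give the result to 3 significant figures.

A dh/dt = −Q_out = −0.0128 √h.
This is separable: 2 d(√h)/dt = −0.0128/A, so √h = √h₀ − (0.0128/(2A)) t.
√h = √2.45 − 0.0128·264/(2·1.34) = 1.5652 − 1.2609 = 0.30435.
h = 0.30435² = 0.092630 m.

0.0926 m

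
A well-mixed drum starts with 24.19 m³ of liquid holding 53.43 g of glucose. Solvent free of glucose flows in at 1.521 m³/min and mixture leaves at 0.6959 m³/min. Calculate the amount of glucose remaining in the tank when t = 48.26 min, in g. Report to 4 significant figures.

23.52 g

Let m(t) be the amount of glucose. Volume: V(t) = V₀ + (Q_in − Q_out) t = 24.19 + 0.825100 t; V(48.26) = 64.0093 m³.
No glucose enters, so dm/dt = −Q_out · (m/V).
Separate: dm/m = −Q_out dt/V(t) ⇒ ln(m/m₀) = −(Q_out/(Q_in−Q_out)) ln(V/V₀).
m = m₀ (V₀/V)^(Q_out/(Q_in−Q_out)) = 53.43 × (24.19/64.0093)^(0.843413) = 23.5154 g.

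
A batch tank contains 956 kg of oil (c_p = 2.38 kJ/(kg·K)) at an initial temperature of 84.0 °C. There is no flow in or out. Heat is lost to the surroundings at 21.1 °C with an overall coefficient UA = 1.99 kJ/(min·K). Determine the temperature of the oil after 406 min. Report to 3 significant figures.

65.2 °C

M c_p dT/dt = −UA(T − T_amb).
dT/dt = (T_ss − T)/τ with T_ss = T_amb = 21.100 °C, τ = M c_p/UA = 956·2.38/1.99 = 1143.4 min.
T approaches T_ss exponentially: T(t) = T_ss + (T₀ − T_ss) e^(−t/τ).
T(406) = 21.100 + (62.900)·0.70111 = 65.200 °C.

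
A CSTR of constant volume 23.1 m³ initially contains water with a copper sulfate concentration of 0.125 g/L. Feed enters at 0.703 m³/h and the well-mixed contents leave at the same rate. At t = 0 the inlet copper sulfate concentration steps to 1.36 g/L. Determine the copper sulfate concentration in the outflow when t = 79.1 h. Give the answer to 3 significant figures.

1.25 g/L

Accumulation = in − out for the solute gives V dC/dt = Q(C_in − C).
Rewrite as dC/dt + C/τ = C_in/τ, τ = V/Q = 32.859 h.
C approaches C_in exponentially: C(t) = C_in + (C₀ − C_in) e^(−t/τ).
C(79.1) = 1.36 + (0.125 − 1.36)·e^(−79.1/32.859) = 1.36 + (-1.2350)·0.090063 = 1.2488 g/L.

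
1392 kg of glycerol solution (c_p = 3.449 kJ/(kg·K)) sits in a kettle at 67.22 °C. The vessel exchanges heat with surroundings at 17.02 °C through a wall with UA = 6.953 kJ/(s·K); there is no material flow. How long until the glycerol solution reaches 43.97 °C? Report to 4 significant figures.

429.5 s

M c_p dT/dt = −UA(T − T_amb).
τ = M c_p/UA = 690.494 s; T_ss = T_amb = 17.0200 °C.
T(t) = T_ss + (T₀ − T_ss)e^(−t/τ); set T = 43.97:
t = −τ ln[(T − T_ss)/(T₀ − T_ss)] = −690.494 · ln(0.536853) = 429.509 s.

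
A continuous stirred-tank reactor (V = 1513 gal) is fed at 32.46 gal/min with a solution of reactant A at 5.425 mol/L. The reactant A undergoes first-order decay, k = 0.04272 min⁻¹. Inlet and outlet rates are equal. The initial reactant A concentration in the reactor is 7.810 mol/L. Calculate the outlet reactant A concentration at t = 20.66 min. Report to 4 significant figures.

V dC/dt = Q(C_in − C) − k V C.
dC/dt = (Q/V) C_in − (Q/V + k) C; effective rate a = Q/V + k = 0.0214541 + 0.04272 = 0.0641741 min⁻¹.
C_ss = Q C_in/(Q + kV) = 1.81363 mol/L; C(t) = C_ss + (C₀ − C_ss) e^(−a t).
C(20.66) = 1.81363 + (5.99637)·e^(−0.0641741·20.66) = 1.81363 + (5.99637)·0.265581 = 3.40615 mol/L.

3.406 mol/L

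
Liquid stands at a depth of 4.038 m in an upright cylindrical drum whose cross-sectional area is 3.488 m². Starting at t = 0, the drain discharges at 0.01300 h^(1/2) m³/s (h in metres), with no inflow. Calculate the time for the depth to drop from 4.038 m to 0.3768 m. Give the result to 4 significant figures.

748.9 s

Volume balance on the tank: A dh/dt = −0.01300 √h.
∫ h^(−1/2) dh = −(0.01300/A) ∫ dt, giving 2√h = 2√h₀ − (0.01300/A) t.
t = 2A(√h₀ − √h)/0.01300 = 2·3.488·(√4.038 − √0.3768)/0.01300
  = 6.97600 × (2.00948 − 0.613840) / 0.01300 = 748.920 s.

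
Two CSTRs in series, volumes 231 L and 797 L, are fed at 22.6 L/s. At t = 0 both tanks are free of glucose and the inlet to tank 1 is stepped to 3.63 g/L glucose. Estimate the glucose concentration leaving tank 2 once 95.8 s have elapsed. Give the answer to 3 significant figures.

Each tank obeys Vᵢ dCᵢ/dt = Q(Cᵢ₋₁ − Cᵢ), so τᵢ = Vᵢ/Q.
τ₁ = 231/22.6 = 10.221 s; τ₂ = 797/22.6 = 35.265 s.
Tank 1: C₁ = C_in(1 − e^(−t/τ₁)). Tank 2 (τ₁ ≠ τ₂): C₂ = C_in[1 − (τ₁ e^(−t/τ₁) − τ₂ e^(−t/τ₂))/(τ₁ − τ₂)].
At t = 95.8: e^(−t/τ₁) = 8.5019e-05, e^(−t/τ₂) = 0.066103.
C₂ = 3.63·[1 − (10.221·8.5019e-05 − 35.265·0.066103)/(-25.044)] = 3.63·0.90695 = 3.2922 g/L.

3.29 g/L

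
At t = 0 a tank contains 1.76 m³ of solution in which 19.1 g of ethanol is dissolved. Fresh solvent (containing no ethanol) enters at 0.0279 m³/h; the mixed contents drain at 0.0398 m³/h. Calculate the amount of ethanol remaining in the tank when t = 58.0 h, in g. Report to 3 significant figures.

3.61 g

Let m(t) be the amount of ethanol. Volume: V(t) = V₀ + (Q_in − Q_out) t = 1.76 − 0.011900 t; V(58.0) = 1.0698 m³.
No ethanol enters, so dm/dt = −Q_out · (m/V).
Separate: dm/m = −Q_out dt/V(t) ⇒ ln(m/m₀) = −(Q_out/(Q_in−Q_out)) ln(V/V₀).
m = m₀ (V₀/V)^(Q_out/(Q_in−Q_out)) = 19.1 × (1.76/1.0698)^(-3.3445) = 3.6134 g.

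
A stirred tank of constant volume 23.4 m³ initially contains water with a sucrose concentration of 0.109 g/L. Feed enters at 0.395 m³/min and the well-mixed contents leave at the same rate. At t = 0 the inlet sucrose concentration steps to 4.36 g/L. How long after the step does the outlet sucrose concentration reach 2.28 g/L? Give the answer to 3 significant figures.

42.3 min

Transient balance on the dissolved component: V dC/dt = Q(C_in − C), so τ = V/Q = 59.241 min.
C(t) = C_in + (C₀ − C_in) e^(−t/τ). Set C = 2.28 and solve for t:
e^(−t/τ) = (C − C_in)/(C₀ − C_in) = (2.28 − 4.36)/(0.109 − 4.36) = 0.48930
t = −τ ln(…) = 59.241 × 0.71479 = 42.344 min.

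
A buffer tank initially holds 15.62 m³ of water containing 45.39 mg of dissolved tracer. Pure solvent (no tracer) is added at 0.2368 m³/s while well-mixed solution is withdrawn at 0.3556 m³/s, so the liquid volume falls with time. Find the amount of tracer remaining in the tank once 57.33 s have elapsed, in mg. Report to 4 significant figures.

Let m(t) be the amount of tracer. Volume: V(t) = V₀ + (Q_in − Q_out) t = 15.62 − 0.118800 t; V(57.33) = 8.80920 m³.
Species balance (pure solvent in): dm/dt = −Q_out · m/V(t).
dm/m = −Q_out dt/(V₀ − 0.118800 t); integrating gives ln(m/m₀) = −(Q_out/(Q_in−Q_out)) ln(V/V₀).
m = m₀ (V₀/V)^(Q_out/(Q_in−Q_out)) = 45.39 × (15.62/8.80920)^(-2.99327) = 8.17337 mg.

8.173 mg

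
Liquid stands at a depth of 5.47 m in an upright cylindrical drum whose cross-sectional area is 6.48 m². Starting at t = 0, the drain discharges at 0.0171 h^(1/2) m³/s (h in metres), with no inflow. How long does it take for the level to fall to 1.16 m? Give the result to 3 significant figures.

956 s

A dh/dt = −Q_out = −0.0171 √h.
∫ h^(−1/2) dh = −(0.0171/A) ∫ dt, giving 2√h = 2√h₀ − (0.0171/A) t.
t = 2A(√h₀ − √h)/0.0171 = 2·6.48·(√5.47 − √1.16)/0.0171
  = 12.960 × (2.3388 − 1.0770) / 0.0171 = 956.29 s.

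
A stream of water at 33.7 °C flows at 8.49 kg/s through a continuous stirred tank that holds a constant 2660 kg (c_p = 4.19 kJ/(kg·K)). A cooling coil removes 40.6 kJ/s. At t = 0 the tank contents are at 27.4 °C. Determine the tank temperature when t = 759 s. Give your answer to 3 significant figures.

M c_p dT/dt = ṁ c_p (T_in − T) − Q̇.
Rearrange: dT/dt = (T_ss − T)/τ with τ = M/ṁ = 313.31 s and T_ss = T_in − Q̇/(ṁ c_p) = 32.559 °C.
T approaches T_ss exponentially: T(t) = T_ss + (T₀ − T_ss) e^(−t/τ).
T(759) = 32.559 + (-5.1587)·e^(−759/313.31) = 32.559 + (-5.1587)·0.088698 = 32.101 °C.

32.1 °C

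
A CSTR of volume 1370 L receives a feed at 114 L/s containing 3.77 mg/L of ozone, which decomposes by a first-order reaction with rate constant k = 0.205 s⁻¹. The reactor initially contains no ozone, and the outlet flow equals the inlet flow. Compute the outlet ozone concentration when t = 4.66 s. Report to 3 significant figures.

0.804 mg/L

V dC/dt = Q(C_in − C) − k V C.
dC/dt = (Q/V) C_in − (Q/V + k) C; effective rate a = Q/V + k = 0.083212 + 0.205 = 0.28821 s⁻¹.
C_ss = Q C_in/(Q + kV) = 1.0885 mg/L; C(t) = C_ss + (C₀ − C_ss) e^(−a t).
C(4.66) = 1.0885 + (-1.0885)·e^(−0.28821·4.66) = 1.0885 + (-1.0885)·0.26104 = 0.80433 mg/L.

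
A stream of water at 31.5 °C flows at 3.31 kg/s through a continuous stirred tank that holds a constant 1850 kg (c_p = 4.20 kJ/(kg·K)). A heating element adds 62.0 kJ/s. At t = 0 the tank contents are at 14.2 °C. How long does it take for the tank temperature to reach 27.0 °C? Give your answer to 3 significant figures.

496 s

Energy balance: M c_p dT/dt = ṁ c_p (T_in − T) + 62.0.
τ = M/ṁ = 558.91 s; T_ss = T_in + Q̇/(ṁ c_p) = 35.960 °C.
T(t) = T_ss + (T₀ − T_ss) e^(−t/τ). Set T = 27.0:
e^(−t/τ) = (27.0 − 35.960)/(14.2 − 35.960) = 0.41176
t = −558.91 · ln(0.41176) = 495.93 s.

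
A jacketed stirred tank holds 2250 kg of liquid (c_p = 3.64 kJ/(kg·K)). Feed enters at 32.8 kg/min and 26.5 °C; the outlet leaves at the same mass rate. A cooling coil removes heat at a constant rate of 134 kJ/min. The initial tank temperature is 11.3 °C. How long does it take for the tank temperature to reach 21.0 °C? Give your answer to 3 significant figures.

Unsteady energy balance on the tank contents: M c_p dT/dt = ṁ c_p (T_in − T) − 134.
τ = M/ṁ = 68.598 min; T_ss = T_in − Q̇/(ṁ c_p) = 25.378 °C.
T(t) = T_ss + (T₀ − T_ss) e^(−t/τ). Set T = 21.0:
e^(−t/τ) = (21.0 − 25.378)/(11.3 − 25.378) = 0.31096
t = −68.598 · ln(0.31096) = 80.127 min.

80.1 min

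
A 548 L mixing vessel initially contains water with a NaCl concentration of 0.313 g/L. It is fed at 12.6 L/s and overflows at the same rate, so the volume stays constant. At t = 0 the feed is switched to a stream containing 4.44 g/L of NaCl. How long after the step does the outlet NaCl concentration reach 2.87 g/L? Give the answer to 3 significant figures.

Species balance: V dC/dt = Q(C_in − C) ⇒ τ = V/Q = 43.492 s.
C(t) = C_in + (C₀ − C_in) e^(−t/τ). Set C = 2.87 and solve for t:
e^(−t/τ) = (C − C_in)/(C₀ − C_in) = (2.87 − 4.44)/(0.313 − 4.44) = 0.38042
t = −τ ln(…) = 43.492 × 0.96648 = 42.034 s.

42.0 s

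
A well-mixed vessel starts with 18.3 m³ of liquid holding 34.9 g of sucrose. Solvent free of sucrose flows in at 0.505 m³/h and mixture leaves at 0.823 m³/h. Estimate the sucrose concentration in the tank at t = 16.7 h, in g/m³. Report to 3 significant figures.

1.11 g/m³

Total volume: dV/dt = Q_in − Q_out = -0.31800 m³/h, so V(t) = 18.3 − 0.31800 t and V(16.7) = 12.989 m³.
No sucrose enters, so dm/dt = −Q_out · (m/V).
dm/m = −Q_out dt/(V₀ − 0.31800 t); integrating gives ln(m/m₀) = −(Q_out/(Q_in−Q_out)) ln(V/V₀).
m = m₀ (V₀/V)^(Q_out/(Q_in−Q_out)) = 34.9 × (18.3/12.989)^(-2.5881) = 14.374 g.
C = m/V = 14.374/12.989 = 1.1066 g/m³.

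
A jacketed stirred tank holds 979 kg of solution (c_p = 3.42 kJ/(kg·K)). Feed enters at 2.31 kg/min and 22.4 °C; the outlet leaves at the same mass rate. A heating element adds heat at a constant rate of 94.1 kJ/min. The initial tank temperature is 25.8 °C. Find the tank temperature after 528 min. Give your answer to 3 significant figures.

31.9 °C

Energy balance: M c_p dT/dt = ṁ c_p (T_in − T) + 94.1.
Rearrange: dT/dt = (T_ss − T)/τ with τ = M/ṁ = 423.81 min and T_ss = T_in + Q̇/(ṁ c_p) = 34.311 °C.
This is linear first-order; T(t) = T_ss + (T₀ − T_ss) e^(−t/τ).
T(528) = 34.311 + (-8.5111)·e^(−528/423.81) = 34.311 + (-8.5111)·0.28770 = 31.862 °C.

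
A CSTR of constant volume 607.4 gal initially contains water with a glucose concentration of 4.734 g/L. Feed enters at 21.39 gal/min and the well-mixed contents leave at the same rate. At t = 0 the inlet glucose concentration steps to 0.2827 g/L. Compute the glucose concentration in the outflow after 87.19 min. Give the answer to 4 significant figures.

Transient balance on the dissolved component: V dC/dt = Q(C_in − C).
Time constant τ = V/Q = 607.4/21.39 = 28.3964 min.
This is linear first-order; C(t) = C_in + (C₀ − C_in) e^(−t/τ).
C(87.19) = 0.2827 + (4.734 − 0.2827)·e^(−87.19/28.3964) = 0.2827 + (4.45130)·0.0464001 = 0.489241 g/L.

0.4892 g/L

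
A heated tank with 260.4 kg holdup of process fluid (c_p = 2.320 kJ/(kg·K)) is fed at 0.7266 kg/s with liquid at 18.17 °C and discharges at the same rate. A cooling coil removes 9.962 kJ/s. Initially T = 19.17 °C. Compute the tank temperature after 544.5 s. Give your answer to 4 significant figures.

M c_p dT/dt = ṁ c_p (T_in − T) − Q̇.
Rearrange: dT/dt = (T_ss − T)/τ with τ = M/ṁ = 358.382 s and T_ss = T_in − Q̇/(ṁ c_p) = 12.2603 °C.
Integrating: T(t) = T_ss + (T₀ − T_ss) e^(−t/τ).
T(544.5) = 12.2603 + (6.90967)·e^(−544.5/358.382) = 12.2603 + (6.90967)·0.218858 = 13.7726 °C.

13.77 °C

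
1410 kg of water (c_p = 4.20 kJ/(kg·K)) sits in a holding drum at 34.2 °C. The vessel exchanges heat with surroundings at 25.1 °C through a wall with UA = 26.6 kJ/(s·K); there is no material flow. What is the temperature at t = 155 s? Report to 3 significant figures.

29.6 °C

M c_p dT/dt = −UA(T − T_amb).
dT/dt = (T_ss − T)/τ with T_ss = T_amb = 25.100 °C, τ = M c_p/UA = 1410·4.20/26.6 = 222.63 s.
Solution: T(t) = T_ss + (T₀ − T_ss) e^(−t/τ).
T(155) = 25.100 + (9.1000)·0.49847 = 29.636 °C.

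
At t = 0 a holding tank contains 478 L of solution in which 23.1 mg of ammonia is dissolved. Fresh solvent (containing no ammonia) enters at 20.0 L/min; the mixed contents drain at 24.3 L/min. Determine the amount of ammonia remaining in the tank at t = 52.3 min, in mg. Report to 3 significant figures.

0.636 mg

Let m(t) be the amount of ammonia. Volume: V(t) = V₀ + (Q_in − Q_out) t = 478 − 4.3000 t; V(52.3) = 253.11 L.
Solute balance: dm/dt = 0 − Q_out C = −Q_out m/V(t).
Separate: dm/m = −Q_out dt/V(t) ⇒ ln(m/m₀) = −(Q_out/(Q_in−Q_out)) ln(V/V₀).
m = m₀ (V₀/V)^(Q_out/(Q_in−Q_out)) = 23.1 × (478/253.11)^(-5.6512) = 0.63565 mg.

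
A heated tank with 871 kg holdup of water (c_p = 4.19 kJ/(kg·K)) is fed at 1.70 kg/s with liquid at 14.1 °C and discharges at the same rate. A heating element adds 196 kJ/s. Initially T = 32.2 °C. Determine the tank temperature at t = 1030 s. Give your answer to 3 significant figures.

Heat balance on the well-mixed liquid: M c_p dT/dt = ṁ c_p (T_in − T) + 196.
τ = M/ṁ = 512.35 s; T_ss = T_in + Q̇/(ṁ c_p) = 14.1 + 196/(1.70·4.19) = 41.616 °C.
This is linear first-order; T(t) = T_ss + (T₀ − T_ss) e^(−t/τ).
T(1030) = 41.616 + (-9.4165)·e^(−1030/512.35) = 41.616 + (-9.4165)·0.13394 = 40.355 °C.

40.4 °C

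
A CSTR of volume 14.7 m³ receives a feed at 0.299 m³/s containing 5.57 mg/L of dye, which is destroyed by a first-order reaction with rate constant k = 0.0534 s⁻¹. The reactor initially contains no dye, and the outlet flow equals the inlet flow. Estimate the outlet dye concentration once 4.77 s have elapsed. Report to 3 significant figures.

Species balance: V dC/dt = Q C_in − Q C − k V C.
This is linear with rate a = Q/V + k = 0.073740 s⁻¹.
C_ss = Q C_in/(Q + kV) = 1.5364 mg/L; C(t) = C_ss + (C₀ − C_ss) e^(−a t).
C(4.77) = 1.5364 + (-1.5364)·e^(−0.073740·4.77) = 1.5364 + (-1.5364)·0.70346 = 0.45560 mg/L.

0.456 mg/L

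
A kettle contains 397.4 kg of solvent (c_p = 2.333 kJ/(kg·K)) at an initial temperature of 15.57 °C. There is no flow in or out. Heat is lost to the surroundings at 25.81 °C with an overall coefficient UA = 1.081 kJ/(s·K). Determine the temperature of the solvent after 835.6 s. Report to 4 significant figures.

21.94 °C

First-law balance (no shaft work): M c_p dT/dt = −UA(T − T_amb).
dT/dt = (T_ss − T)/τ with T_ss = T_amb = 25.8100 °C, τ = M c_p/UA = 397.4·2.333/1.081 = 857.663 s.
T approaches T_ss exponentially: T(t) = T_ss + (T₀ − T_ss) e^(−t/τ).
T(835.6) = 25.8100 + (-10.2400)·0.377466 = 21.9447 °C.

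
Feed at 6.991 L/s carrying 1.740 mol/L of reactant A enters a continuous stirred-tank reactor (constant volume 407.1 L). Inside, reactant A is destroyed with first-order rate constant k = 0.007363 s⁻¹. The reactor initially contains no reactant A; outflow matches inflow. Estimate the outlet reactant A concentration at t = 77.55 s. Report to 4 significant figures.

1.036 mol/L

Species balance: V dC/dt = Q C_in − Q C − k V C.
This is linear with rate a = Q/V + k = 0.0245357 s⁻¹.
C_ss = Q C_in/(Q + kV) = 1.21784 mol/L; C(t) = C_ss + (C₀ − C_ss) e^(−a t).
C(77.55) = 1.21784 + (-1.21784)·e^(−0.0245357·77.55) = 1.21784 + (-1.21784)·0.149159 = 1.03619 mol/L.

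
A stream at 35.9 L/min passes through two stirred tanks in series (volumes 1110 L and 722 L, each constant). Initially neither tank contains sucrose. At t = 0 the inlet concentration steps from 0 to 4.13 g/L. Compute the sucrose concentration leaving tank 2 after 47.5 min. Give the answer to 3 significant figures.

2.31 g/L

Time constants: τᵢ = Vᵢ/Q for each well-mixed tank.
τ₁ = 1110/35.9 = 30.919 min; τ₂ = 722/35.9 = 20.111 min.
Tank 1: C₁ = C_in(1 − e^(−t/τ₁)). Tank 2 (τ₁ ≠ τ₂): C₂ = C_in[1 − (τ₁ e^(−t/τ₁) − τ₂ e^(−t/τ₂))/(τ₁ − τ₂)].
At t = 47.5: e^(−t/τ₁) = 0.21518, e^(−t/τ₂) = 0.094246.
C₂ = 4.13·[1 − (30.919·0.21518 − 20.111·0.094246)/(10.808)] = 4.13·0.55977 = 2.3119 g/L.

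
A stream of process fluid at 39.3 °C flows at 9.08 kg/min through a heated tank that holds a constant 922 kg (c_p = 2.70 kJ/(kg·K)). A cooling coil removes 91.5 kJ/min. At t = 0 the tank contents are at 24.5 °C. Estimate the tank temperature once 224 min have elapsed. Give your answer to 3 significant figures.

34.3 °C

M c_p dT/dt = ṁ c_p (T_in − T) − Q̇.
τ = M/ṁ = 101.54 min; T_ss = T_in − Q̇/(ṁ c_p) = 39.3 − 91.5/(9.08·2.70) = 35.568 °C.
T approaches T_ss exponentially: T(t) = T_ss + (T₀ − T_ss) e^(−t/τ).
T(224) = 35.568 + (-11.068)·e^(−224/101.54) = 35.568 + (-11.068)·0.11014 = 34.349 °C.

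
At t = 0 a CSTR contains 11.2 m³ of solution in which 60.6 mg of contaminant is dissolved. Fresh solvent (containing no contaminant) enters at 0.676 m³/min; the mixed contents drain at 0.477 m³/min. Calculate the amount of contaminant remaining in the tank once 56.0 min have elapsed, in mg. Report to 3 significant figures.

11.6 mg

Total volume: dV/dt = Q_in − Q_out = 0.19900 m³/min, so V(t) = 11.2 + 0.19900 t and V(56.0) = 22.344 m³.
Solute balance: dm/dt = 0 − Q_out C = −Q_out m/V(t).
Separate: dm/m = −Q_out dt/V(t) ⇒ ln(m/m₀) = −(Q_out/(Q_in−Q_out)) ln(V/V₀).
m = m₀ (V₀/V)^(Q_out/(Q_in−Q_out)) = 60.6 × (11.2/22.344)^(2.3970) = 11.575 mg.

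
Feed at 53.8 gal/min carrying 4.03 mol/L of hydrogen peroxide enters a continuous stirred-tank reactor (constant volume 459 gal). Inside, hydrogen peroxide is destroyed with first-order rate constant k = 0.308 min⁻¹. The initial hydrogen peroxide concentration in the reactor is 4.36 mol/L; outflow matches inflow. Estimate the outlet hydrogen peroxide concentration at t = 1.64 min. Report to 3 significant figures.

Accumulation = in − out − consumed: V dC/dt = Q C_in − Q C − k V C.
This is linear with rate a = Q/V + k = 0.42521 min⁻¹.
C_ss = Q C_in/(Q + kV) = 1.1109 mol/L; C(t) = C_ss + (C₀ − C_ss) e^(−a t).
C(1.64) = 1.1109 + (3.2491)·e^(−0.42521·1.64) = 1.1109 + (3.2491)·0.49790 = 2.7286 mol/L.

2.73 mol/L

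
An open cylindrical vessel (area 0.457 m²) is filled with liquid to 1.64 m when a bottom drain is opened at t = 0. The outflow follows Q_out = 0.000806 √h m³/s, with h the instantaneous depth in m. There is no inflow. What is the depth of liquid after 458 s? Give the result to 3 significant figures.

0.769 m

With no inflow, A dh/dt = −0.000806 √h.
∫ h^(−1/2) dh = −(0.000806/A) ∫ dt, giving 2√h = 2√h₀ − (0.000806/A) t.
√h = √1.64 − 0.000806·458/(2·0.457) = 1.2806 − 0.40388 = 0.87674.
h = 0.87674² = 0.76868 m.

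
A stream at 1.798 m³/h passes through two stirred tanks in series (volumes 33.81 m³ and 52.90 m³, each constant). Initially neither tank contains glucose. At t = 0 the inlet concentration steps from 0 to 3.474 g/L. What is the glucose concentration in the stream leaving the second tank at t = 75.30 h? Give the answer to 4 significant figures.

Each tank obeys Vᵢ dCᵢ/dt = Q(Cᵢ₋₁ − Cᵢ), so τᵢ = Vᵢ/Q.
τ₁ = 33.81/1.798 = 18.8042 h; τ₂ = 52.90/1.798 = 29.4216 h.
Solving the cascade with C₁(0)=C₂(0)=0 gives C₂(t) = C_in[1 − (τ₁ e^(−t/τ₁) − τ₂ e^(−t/τ₂))/(τ₁ − τ₂)].
At t = 75.30: e^(−t/τ₁) = 0.0182349, e^(−t/τ₂) = 0.0773553.
C₂ = 3.474·[1 − (18.8042·0.0182349 − 29.4216·0.0773553)/(-10.6174)] = 3.474·0.817937 = 2.84151 g/L.

2.842 g/L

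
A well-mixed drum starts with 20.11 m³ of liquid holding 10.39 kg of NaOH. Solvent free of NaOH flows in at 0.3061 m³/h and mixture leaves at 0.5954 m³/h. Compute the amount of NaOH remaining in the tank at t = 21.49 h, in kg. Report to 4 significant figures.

4.853 kg

Total volume: dV/dt = Q_in − Q_out = -0.289300 m³/h, so V(t) = 20.11 − 0.289300 t and V(21.49) = 13.8929 m³.
Species balance (pure solvent in): dm/dt = −Q_out · m/V(t).
dm/m = −Q_out dt/(V₀ − 0.289300 t); integrating gives ln(m/m₀) = −(Q_out/(Q_in−Q_out)) ln(V/V₀).
m = m₀ (V₀/V)^(Q_out/(Q_in−Q_out)) = 10.39 × (20.11/13.8929)^(-2.05807) = 4.85347 kg.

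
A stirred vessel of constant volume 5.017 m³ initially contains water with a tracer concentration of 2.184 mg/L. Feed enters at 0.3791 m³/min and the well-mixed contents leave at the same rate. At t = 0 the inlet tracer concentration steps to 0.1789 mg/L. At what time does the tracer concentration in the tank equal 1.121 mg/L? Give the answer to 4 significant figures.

9.996 min

Species balance: V dC/dt = Q(C_in − C) ⇒ τ = V/Q = 13.2340 min.
C(t) = C_in + (C₀ − C_in) e^(−t/τ). Set C = 1.121 and solve for t:
e^(−t/τ) = (C − C_in)/(C₀ − C_in) = (1.121 − 0.1789)/(2.184 − 0.1789) = 0.469852
t = −τ ln(…) = 13.2340 × 0.755338 = 9.99612 min.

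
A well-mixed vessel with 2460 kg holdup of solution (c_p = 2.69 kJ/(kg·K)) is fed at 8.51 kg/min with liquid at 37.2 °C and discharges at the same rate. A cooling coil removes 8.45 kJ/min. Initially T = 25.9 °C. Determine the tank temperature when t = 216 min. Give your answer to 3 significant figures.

31.7 °C

M c_p dT/dt = ṁ c_p (T_in − T) − Q̇.
τ = M/ṁ = 289.07 min; T_ss = T_in − Q̇/(ṁ c_p) = 37.2 − 8.45/(8.51·2.69) = 36.831 °C.
Integrating: T(t) = T_ss + (T₀ − T_ss) e^(−t/τ).
T(216) = 36.831 + (-10.931)·e^(−216/289.07) = 36.831 + (-10.931)·0.47368 = 31.653 °C.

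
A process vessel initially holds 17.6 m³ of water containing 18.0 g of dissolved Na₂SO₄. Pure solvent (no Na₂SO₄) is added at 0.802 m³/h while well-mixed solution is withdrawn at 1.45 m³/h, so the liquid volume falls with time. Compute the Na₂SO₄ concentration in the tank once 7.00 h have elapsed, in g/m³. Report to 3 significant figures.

Total volume: dV/dt = Q_in − Q_out = -0.64800 m³/h, so V(t) = 17.6 − 0.64800 t and V(7.00) = 13.064 m³.
Solute balance: dm/dt = 0 − Q_out C = −Q_out m/V(t).
dm/m = −Q_out dt/(V₀ − 0.64800 t); integrating gives ln(m/m₀) = −(Q_out/(Q_in−Q_out)) ln(V/V₀).
m = m₀ (V₀/V)^(Q_out/(Q_in−Q_out)) = 18.0 × (17.6/13.064)^(-2.2377) = 9.2393 g.
C = m/V = 9.2393/13.064 = 0.70723 g/m³.

0.707 g/m³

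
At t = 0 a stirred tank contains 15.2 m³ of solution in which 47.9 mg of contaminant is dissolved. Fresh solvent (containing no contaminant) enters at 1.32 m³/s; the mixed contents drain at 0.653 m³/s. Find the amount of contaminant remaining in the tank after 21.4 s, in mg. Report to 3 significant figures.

Let m(t) be the amount of contaminant. Volume: V(t) = V₀ + (Q_in − Q_out) t = 15.2 + 0.66700 t; V(21.4) = 29.474 m³.
No contaminant enters, so dm/dt = −Q_out · (m/V).
dm/m = −Q_out dt/(V₀ + 0.66700 t); integrating gives ln(m/m₀) = −(Q_out/(Q_in−Q_out)) ln(V/V₀).
m = m₀ (V₀/V)^(Q_out/(Q_in−Q_out)) = 47.9 × (15.2/29.474)^(0.97901) = 25.048 mg.

25.0 mg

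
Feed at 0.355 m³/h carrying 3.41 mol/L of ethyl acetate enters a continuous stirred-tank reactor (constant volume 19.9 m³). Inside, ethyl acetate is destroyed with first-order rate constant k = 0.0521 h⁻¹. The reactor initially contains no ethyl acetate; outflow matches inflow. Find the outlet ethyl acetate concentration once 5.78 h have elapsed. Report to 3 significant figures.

0.289 mol/L

Accumulation = in − out − consumed: V dC/dt = Q C_in − Q C − k V C.
dC/dt = (Q/V) C_in − (Q/V + k) C; effective rate a = Q/V + k = 0.017839 + 0.0521 = 0.069939 h⁻¹.
C_ss = Q C_in/(Q + kV) = 0.86978 mol/L; C(t) = C_ss + (C₀ − C_ss) e^(−a t).
C(5.78) = 0.86978 + (-0.86978)·e^(−0.069939·5.78) = 0.86978 + (-0.86978)·0.66748 = 0.28922 mol/L.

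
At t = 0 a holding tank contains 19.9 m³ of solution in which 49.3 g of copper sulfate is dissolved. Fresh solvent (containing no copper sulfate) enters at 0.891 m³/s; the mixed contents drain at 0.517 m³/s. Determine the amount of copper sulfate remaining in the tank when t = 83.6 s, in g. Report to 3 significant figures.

Total volume: dV/dt = Q_in − Q_out = 0.37400 m³/s, so V(t) = 19.9 + 0.37400 t and V(83.6) = 51.166 m³.
No copper sulfate enters, so dm/dt = −Q_out · (m/V).
dm/m = −Q_out dt/(V₀ + 0.37400 t); integrating gives ln(m/m₀) = −(Q_out/(Q_in−Q_out)) ln(V/V₀).
m = m₀ (V₀/V)^(Q_out/(Q_in−Q_out)) = 49.3 × (19.9/51.166)^(1.3824) = 13.363 g.

13.4 g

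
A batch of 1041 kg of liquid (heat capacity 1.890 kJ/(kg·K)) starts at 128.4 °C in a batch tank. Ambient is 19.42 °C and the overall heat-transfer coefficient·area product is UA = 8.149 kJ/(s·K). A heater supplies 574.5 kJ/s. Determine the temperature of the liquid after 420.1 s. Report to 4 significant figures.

96.67 °C

Lumped-capacitance energy balance: M c_p dT/dt = UA(T_amb − T) + Q̇.
dT/dt = (T_ss − T)/τ with T_ss = T_amb + Q̇/UA = 19.42 + 574.5/8.149 = 89.9194 °C, τ = M c_p/UA = 1041·1.890/8.149 = 241.439 s.
Integrating: T(t) = T_ss + (T₀ − T_ss) e^(−t/τ).
T(420.1) = 89.9194 + (38.4806)·0.175524 = 96.6737 °C.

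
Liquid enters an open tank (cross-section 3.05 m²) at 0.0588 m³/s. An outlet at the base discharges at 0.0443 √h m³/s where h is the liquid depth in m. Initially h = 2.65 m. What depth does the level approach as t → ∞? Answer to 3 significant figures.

Unsteady balance on liquid volume: A dh/dt = Q_in − 0.0443 √h. At steady state dh/dt = 0:
Q_in = 0.0443 √h_ss ⇒ √h_ss = 0.0588/0.0443 = 1.3273.
h_ss = 1.3273² = 1.7618 m. (Since h₀ = 2.65 m > h_ss, the level will fall toward this value.)

1.76 m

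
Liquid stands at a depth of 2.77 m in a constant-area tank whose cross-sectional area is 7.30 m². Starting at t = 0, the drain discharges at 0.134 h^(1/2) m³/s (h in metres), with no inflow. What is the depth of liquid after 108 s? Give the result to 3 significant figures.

0.453 m

With no inflow, A dh/dt = −0.134 √h.
This is separable: 2 d(√h)/dt = −0.134/A, so √h = √h₀ − (0.134/(2A)) t.
√h = √2.77 − 0.134·108/(2·7.30) = 1.6643 − 0.99123 = 0.67310.
h = 0.67310² = 0.45306 m.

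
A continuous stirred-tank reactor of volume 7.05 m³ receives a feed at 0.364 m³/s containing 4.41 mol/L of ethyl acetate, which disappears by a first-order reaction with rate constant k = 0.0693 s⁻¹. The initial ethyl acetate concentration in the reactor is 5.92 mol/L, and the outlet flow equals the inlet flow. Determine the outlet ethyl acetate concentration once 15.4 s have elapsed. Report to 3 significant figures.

Accumulation = in − out − consumed: V dC/dt = Q C_in − Q C − k V C.
This is linear with rate a = Q/V + k = 0.12093 s⁻¹.
C_ss = Q C_in/(Q + kV) = 1.8828 mol/L; C(t) = C_ss + (C₀ − C_ss) e^(−a t).
C(15.4) = 1.8828 + (4.0372)·e^(−0.12093·15.4) = 1.8828 + (4.0372)·0.15531 = 2.5098 mol/L.

2.51 mol/L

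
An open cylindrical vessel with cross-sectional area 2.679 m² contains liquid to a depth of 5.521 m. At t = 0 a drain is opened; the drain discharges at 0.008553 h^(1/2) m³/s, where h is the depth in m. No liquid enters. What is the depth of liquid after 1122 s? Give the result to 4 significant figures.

0.3121 m

A dh/dt = −Q_out = −0.008553 √h.
∫ h^(−1/2) dh = −(0.008553/A) ∫ dt, giving 2√h = 2√h₀ − (0.008553/A) t.
√h = √5.521 − 0.008553·1122/(2·2.679) = 2.34968 − 1.79105 = 0.558627.
h = 0.558627² = 0.312064 m.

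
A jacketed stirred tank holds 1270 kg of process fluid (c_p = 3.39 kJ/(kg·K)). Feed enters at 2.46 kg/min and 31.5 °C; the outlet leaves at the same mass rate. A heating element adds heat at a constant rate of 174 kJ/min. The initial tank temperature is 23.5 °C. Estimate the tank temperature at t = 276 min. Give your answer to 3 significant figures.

M c_p dT/dt = ṁ c_p (T_in − T) + Q̇.
Rearrange: dT/dt = (T_ss − T)/τ with τ = M/ṁ = 516.26 min and T_ss = T_in + Q̇/(ṁ c_p) = 52.365 °C.
This is linear first-order; T(t) = T_ss + (T₀ − T_ss) e^(−t/τ).
T(276) = 52.365 + (-28.865)·e^(−276/516.26) = 52.365 + (-28.865)·0.58590 = 35.453 °C.

35.5 °C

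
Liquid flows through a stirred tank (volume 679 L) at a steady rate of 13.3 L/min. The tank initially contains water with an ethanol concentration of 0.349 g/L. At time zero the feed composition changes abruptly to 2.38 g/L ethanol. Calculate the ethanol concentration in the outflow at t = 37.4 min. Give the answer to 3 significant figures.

1.40 g/L

Mass balance on the solute (V constant): V dC/dt = Q(C_in − C).
Rewrite as dC/dt + C/τ = C_in/τ, τ = V/Q = 51.053 min.
Solution: C(t) = C_in + (C₀ − C_in) e^(−t/τ).
C(37.4) = 2.38 + (0.349 − 2.38)·e^(−37.4/51.053) = 2.38 + (-2.0310)·0.48067 = 1.4038 g/L.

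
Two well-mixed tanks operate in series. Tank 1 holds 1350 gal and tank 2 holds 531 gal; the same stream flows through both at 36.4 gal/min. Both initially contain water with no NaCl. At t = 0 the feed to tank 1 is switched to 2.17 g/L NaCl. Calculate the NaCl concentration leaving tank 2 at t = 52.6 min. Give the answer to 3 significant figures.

1.34 g/L

Time constants: τᵢ = Vᵢ/Q for each well-mixed tank.
τ₁ = 1350/36.4 = 37.088 min; τ₂ = 531/36.4 = 14.588 min.
Solving the cascade with C₁(0)=C₂(0)=0 gives C₂(t) = C_in[1 − (τ₁ e^(−t/τ₁) − τ₂ e^(−t/τ₂))/(τ₁ − τ₂)].
At t = 52.6: e^(−t/τ₁) = 0.24214, e^(−t/τ₂) = 0.027168.
C₂ = 2.17·[1 − (37.088·0.24214 − 14.588·0.027168)/(22.500)] = 2.17·0.61849 = 1.3421 g/L.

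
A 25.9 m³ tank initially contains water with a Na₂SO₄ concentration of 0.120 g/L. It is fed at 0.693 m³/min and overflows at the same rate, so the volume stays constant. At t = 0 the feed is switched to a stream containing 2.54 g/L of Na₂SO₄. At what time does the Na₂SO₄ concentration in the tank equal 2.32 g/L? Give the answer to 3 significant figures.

89.6 min

Transient balance on the dissolved component: V dC/dt = Q(C_in − C), so τ = V/Q = 37.374 min.
C(t) = C_in + (C₀ − C_in) e^(−t/τ). Set C = 2.32 and solve for t:
e^(−t/τ) = (C − C_in)/(C₀ − C_in) = (2.32 − 2.54)/(0.120 − 2.54) = 0.090909
t = −τ ln(…) = 37.374 × 2.3979 = 89.618 min.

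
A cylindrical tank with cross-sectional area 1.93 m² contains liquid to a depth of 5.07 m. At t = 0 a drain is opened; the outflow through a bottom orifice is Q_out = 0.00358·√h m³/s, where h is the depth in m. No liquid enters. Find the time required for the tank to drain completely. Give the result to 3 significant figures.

With no inflow, A dh/dt = −0.00358 √h.
This is separable: 2 d(√h)/dt = −0.00358/A, so √h = √h₀ − (0.00358/(2A)) t.
Set h = 0: 2√h₀ = (0.00358/A) t_empty ⇒ t_empty = 2A√h₀/0.00358.
t_empty = 2·1.93·√5.07/0.00358 = 3.8600·2.2517/0.00358 = 2427.8 s.

2430 s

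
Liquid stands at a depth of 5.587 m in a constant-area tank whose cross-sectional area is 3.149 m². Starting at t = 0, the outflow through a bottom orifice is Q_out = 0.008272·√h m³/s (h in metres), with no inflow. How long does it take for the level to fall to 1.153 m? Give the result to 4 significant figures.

982.1 s

Accumulation of liquid (constant cross-section A): A dh/dt = −0.008272 √h.
This is separable: 2 d(√h)/dt = −0.008272/A, so √h = √h₀ − (0.008272/(2A)) t.
t = 2A(√h₀ − √h)/0.008272 = 2·3.149·(√5.587 − √1.153)/0.008272
  = 6.29800 × (2.36368 − 1.07378) / 0.008272 = 982.087 s.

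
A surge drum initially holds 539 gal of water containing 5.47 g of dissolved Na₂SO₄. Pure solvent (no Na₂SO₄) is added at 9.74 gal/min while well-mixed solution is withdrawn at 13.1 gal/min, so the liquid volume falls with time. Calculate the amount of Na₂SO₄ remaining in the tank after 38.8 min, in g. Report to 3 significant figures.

1.86 g

Let m(t) be the amount of Na₂SO₄. Volume: V(t) = V₀ + (Q_in − Q_out) t = 539 − 3.3600 t; V(38.8) = 408.63 gal.
Solute balance: dm/dt = 0 − Q_out C = −Q_out m/V(t).
dm/m = −Q_out dt/(V₀ − 3.3600 t); integrating gives ln(m/m₀) = −(Q_out/(Q_in−Q_out)) ln(V/V₀).
m = m₀ (V₀/V)^(Q_out/(Q_in−Q_out)) = 5.47 × (539/408.63)^(-3.8988) = 1.8584 g.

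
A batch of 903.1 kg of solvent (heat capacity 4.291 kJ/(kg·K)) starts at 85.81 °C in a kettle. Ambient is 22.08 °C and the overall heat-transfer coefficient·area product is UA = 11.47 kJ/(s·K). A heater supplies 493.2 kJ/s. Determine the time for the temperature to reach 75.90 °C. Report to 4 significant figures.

M c_p dT/dt = −UA(T − T_amb) + Q̇.
τ = M c_p/UA = 337.855 s; T_ss = T_amb + Q̇/UA = 22.08 + 493.2/11.47 = 65.0791 °C.
T(t) = T_ss + (T₀ − T_ss)e^(−t/τ); set T = 75.90:
t = −τ ln[(T − T_ss)/(T₀ − T_ss)] = −337.855 · ln(0.521969) = 219.656 s.

219.7 s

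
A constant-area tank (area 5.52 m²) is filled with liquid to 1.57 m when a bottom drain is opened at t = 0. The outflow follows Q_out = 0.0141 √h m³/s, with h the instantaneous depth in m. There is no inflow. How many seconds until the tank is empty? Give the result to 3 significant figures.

A dh/dt = −Q_out = −0.0141 √h.
∫ h^(−1/2) dh = −(0.0141/A) ∫ dt, giving 2√h = 2√h₀ − (0.0141/A) t.
Set h = 0: 2√h₀ = (0.0141/A) t_empty ⇒ t_empty = 2A√h₀/0.0141.
t_empty = 2·5.52·√1.57/0.0141 = 11.040·1.2530/0.0141 = 981.07 s.

981 s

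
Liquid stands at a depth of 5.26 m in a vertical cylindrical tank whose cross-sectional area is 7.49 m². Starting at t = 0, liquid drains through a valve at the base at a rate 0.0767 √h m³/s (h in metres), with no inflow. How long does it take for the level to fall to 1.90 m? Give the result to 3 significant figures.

179 s

With no inflow, A dh/dt = −0.0767 √h.
∫ h^(−1/2) dh = −(0.0767/A) ∫ dt, giving 2√h = 2√h₀ − (0.0767/A) t.
t = 2A(√h₀ − √h)/0.0767 = 2·7.49·(√5.26 − √1.90)/0.0767
  = 14.980 × (2.2935 − 1.3784) / 0.0767 = 178.72 s.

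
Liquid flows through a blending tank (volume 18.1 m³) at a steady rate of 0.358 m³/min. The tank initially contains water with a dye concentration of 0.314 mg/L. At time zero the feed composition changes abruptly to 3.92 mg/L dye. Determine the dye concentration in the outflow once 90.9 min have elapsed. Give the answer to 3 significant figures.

Transient balance on the dissolved component: V dC/dt = Q(C_in − C).
Time constant τ = V/Q = 18.1/0.358 = 50.559 min.
C approaches C_in exponentially: C(t) = C_in + (C₀ − C_in) e^(−t/τ).
C(90.9) = 3.92 + (0.314 − 3.92)·e^(−90.9/50.559) = 3.92 + (-3.6060)·0.16564 = 3.3227 mg/L.

3.32 mg/L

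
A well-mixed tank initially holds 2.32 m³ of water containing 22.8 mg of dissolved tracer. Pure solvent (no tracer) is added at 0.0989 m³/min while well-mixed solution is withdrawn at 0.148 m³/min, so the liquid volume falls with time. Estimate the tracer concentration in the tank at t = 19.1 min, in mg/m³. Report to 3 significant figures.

Total volume: dV/dt = Q_in − Q_out = -0.049100 m³/min, so V(t) = 2.32 − 0.049100 t and V(19.1) = 1.3822 m³.
Species balance (pure solvent in): dm/dt = −Q_out · m/V(t).
Separate: dm/m = −Q_out dt/V(t) ⇒ ln(m/m₀) = −(Q_out/(Q_in−Q_out)) ln(V/V₀).
m = m₀ (V₀/V)^(Q_out/(Q_in−Q_out)) = 22.8 × (2.32/1.3822)^(-3.0143) = 4.7859 mg.
C = m/V = 4.7859/1.3822 = 3.4626 mg/m³.

3.46 mg/m³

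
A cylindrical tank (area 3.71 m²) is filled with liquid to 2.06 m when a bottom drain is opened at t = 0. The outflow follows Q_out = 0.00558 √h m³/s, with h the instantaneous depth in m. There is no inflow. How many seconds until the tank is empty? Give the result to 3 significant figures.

1910 s

Accumulation of liquid (constant cross-section A): A dh/dt = −0.00558 √h.
Separate and integrate: 2(√h − √h₀) = −(0.00558/A) t.
Tank is empty when √h = 0: t_empty = 2A√h₀/0.00558.
t_empty = 2·3.71·√2.06/0.00558 = 7.4200·1.4353/0.00558 = 1908.5 s.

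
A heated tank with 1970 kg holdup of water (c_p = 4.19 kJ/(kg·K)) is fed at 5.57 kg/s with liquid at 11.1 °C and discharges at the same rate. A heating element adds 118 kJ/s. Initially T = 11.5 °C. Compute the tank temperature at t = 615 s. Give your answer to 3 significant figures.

M c_p dT/dt = ṁ c_p (T_in − T) + Q̇.
Rearrange: dT/dt = (T_ss − T)/τ with τ = M/ṁ = 353.68 s and T_ss = T_in + Q̇/(ṁ c_p) = 16.156 °C.
Integrating: T(t) = T_ss + (T₀ − T_ss) e^(−t/τ).
T(615) = 16.156 + (-4.6561)·e^(−615/353.68) = 16.156 + (-4.6561)·0.17572 = 15.338 °C.

15.3 °C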